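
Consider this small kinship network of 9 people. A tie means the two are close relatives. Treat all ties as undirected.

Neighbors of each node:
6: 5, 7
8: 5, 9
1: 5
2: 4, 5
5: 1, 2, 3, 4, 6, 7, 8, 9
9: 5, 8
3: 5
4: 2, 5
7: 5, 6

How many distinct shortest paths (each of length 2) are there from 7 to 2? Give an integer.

1

The shortest distance is 2, and the only length-2 path is 7–5–2. So there is exactly 1 shortest path.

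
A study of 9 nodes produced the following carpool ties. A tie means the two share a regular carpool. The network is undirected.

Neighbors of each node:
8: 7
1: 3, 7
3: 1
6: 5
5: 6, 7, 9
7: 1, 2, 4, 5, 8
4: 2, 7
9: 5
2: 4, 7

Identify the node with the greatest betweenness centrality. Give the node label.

7

Unnormalized betweenness of each node: 1:7, 2:0, 3:0, 4:0, 5:13, 6:0, 7:23, 8:0, 9:0.
7 has the largest value, 23, making it the main broker — the node through which the most shortest paths run.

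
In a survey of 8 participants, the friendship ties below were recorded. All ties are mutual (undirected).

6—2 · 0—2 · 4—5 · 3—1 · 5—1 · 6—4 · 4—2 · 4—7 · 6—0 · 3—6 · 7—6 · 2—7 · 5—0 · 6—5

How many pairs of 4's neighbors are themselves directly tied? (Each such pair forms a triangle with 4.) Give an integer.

4's neighbors: 2, 5, 6, and 7.
Neighbor pairs that are themselves tied: 4–2–6; 4–2–7; 4–5–6; 4–6–7. Each forms one triangle with 4, for 4 in total.

4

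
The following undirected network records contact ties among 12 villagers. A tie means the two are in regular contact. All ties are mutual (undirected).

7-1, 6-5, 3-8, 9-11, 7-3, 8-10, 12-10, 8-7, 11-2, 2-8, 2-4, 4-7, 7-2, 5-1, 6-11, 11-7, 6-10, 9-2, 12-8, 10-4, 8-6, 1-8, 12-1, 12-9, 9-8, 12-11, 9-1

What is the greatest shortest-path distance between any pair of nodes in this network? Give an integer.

3

Eccentricity of each node (its greatest distance to any other): 1:2, 2:3, 3:3, 4:3, 5:3, 6:2, 7:2, 8:2, 9:2, 10:2, 11:2, 12:2.
The maximum eccentricity is 3, realized for instance by the pair 3–5 via 3 – 7 – 1 – 5. So the diameter is 3.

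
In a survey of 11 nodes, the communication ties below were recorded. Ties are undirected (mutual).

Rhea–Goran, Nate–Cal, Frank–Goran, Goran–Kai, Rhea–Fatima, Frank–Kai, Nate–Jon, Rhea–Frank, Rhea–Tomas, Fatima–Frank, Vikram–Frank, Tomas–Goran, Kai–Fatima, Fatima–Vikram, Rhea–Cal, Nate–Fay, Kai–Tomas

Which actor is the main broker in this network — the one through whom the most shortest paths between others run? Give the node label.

Rhea

Unnormalized betweenness of each node: Cal:21, Fatima:93/20, Fay:0, Frank:371/60, Goran:107/60, Jon:0, Kai:47/30, Nate:17, Rhea:767/30, Tomas:5/4, Vikram:0.
Rhea has the largest value, 767/30, making it the main broker — the node through which the most shortest paths run.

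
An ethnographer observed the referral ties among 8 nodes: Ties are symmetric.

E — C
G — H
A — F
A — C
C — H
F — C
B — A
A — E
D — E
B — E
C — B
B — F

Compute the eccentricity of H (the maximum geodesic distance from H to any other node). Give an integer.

3

Distances from H: A:2, B:2, C:1, D:3, E:2, F:2, G:1.
The largest is 3 (to D), so the eccentricity of H is 3.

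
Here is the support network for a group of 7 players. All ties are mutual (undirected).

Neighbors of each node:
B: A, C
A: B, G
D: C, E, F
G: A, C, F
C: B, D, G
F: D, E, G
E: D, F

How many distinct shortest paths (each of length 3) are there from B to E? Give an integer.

The shortest distance is 3, and the only length-3 path is B–C–D–E. So there is exactly 1 shortest path.

1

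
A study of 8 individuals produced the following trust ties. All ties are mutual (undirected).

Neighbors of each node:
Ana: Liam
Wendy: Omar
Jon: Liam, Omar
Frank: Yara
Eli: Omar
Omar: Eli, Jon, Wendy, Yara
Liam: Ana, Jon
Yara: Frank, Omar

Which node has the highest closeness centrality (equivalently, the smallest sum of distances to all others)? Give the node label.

Farness (sum of distances to all others) for each node — Ana:23, Eli:17, Frank:21, Jon:13, Liam:17, Omar:11, Wendy:17, Yara:15.
The smallest farness is 11, for Omar, so Omar has the highest closeness.

Omar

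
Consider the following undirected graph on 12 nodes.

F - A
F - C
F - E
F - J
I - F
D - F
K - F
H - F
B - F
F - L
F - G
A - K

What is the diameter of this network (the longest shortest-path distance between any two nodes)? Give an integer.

Eccentricity of each node (its greatest distance to any other): A:2, B:2, C:2, D:2, E:2, F:1, G:2, H:2, I:2, J:2, K:2, L:2.
The maximum eccentricity is 2, realized for instance by the pair C–H via C – F – H. So the diameter is 2.

2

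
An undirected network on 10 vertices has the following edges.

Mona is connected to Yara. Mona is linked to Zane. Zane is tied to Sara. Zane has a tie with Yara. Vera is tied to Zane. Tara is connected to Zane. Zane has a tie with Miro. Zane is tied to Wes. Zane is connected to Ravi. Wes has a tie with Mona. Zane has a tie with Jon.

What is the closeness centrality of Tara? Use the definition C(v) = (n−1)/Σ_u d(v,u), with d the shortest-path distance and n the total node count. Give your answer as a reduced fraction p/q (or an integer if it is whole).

Distances from Tara: Jon:2, Miro:2, Mona:2, Ravi:2, Sara:2, Vera:2, Wes:2, Yara:2, Zane:1. Sum = 17.
n = 10, so closeness = 9/17.

9/17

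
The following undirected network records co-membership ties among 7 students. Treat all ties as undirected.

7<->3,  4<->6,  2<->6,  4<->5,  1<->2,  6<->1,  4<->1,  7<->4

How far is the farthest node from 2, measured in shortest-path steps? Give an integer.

Distances from 2: 1:1, 3:4, 4:2, 5:3, 6:1, 7:3.
The largest is 4 (to 3), so the eccentricity of 2 is 4.

4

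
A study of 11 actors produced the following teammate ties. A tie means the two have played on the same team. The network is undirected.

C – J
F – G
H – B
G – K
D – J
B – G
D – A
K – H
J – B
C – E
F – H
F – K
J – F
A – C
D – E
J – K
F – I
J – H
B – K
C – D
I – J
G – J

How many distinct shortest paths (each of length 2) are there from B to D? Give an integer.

The shortest distance is 2, and the only length-2 path is B–J–D. So there is exactly 1 shortest path.

1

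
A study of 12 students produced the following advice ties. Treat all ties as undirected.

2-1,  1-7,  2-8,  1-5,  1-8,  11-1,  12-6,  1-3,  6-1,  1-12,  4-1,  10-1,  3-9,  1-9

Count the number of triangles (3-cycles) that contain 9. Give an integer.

9's neighbors: 1 and 3.
Neighbor pairs that are themselves tied: 9–1–3. Each forms one triangle with 9, for 1 in total.

1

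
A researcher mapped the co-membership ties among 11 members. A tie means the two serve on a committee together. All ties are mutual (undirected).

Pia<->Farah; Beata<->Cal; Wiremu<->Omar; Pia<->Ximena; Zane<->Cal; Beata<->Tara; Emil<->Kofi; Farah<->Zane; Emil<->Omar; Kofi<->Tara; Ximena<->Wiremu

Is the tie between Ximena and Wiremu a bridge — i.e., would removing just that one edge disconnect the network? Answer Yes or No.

Even without that edge, Ximena still reaches Wiremu via Ximena – Pia – Farah – Zane – Cal – Beata – Tara – Kofi – Emil – Omar – Wiremu, so the network stays connected. Not a bridge.

No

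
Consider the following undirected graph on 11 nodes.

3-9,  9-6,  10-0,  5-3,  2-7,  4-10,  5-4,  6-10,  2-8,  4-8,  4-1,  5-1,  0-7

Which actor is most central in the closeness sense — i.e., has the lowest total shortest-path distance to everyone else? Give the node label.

Farness (sum of distances to all others) for each node — 0:24, 1:24, 2:28, 3:27, 4:18, 5:22, 6:24, 7:29, 8:23, 9:28, 10:19.
The smallest farness is 18, for 4, so 4 has the highest closeness.

4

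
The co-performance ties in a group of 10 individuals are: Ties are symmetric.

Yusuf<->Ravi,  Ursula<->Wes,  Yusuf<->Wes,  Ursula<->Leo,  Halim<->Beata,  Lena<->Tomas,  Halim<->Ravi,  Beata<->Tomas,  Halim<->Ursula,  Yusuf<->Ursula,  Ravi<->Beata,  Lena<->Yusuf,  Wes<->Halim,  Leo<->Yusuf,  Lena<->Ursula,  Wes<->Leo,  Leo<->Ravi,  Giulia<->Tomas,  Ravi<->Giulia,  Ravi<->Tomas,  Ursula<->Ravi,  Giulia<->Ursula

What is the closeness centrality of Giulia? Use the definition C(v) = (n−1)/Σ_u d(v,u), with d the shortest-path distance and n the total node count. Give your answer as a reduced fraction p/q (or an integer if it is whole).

3/5

Distances from Giulia: Beata:2, Halim:2, Lena:2, Leo:2, Ravi:1, Tomas:1, Ursula:1, Wes:2, Yusuf:2. Sum = 15.
n = 10, so closeness = 9/15 = 3/5.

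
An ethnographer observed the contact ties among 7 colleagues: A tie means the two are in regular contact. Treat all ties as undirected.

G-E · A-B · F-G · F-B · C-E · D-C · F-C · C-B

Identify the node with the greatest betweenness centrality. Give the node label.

Unnormalized betweenness of each node: A:0, B:5, C:15/2, D:0, E:1, F:3, G:1/2.
C has the largest value, 15/2, making it the main broker — the node through which the most shortest paths run.

C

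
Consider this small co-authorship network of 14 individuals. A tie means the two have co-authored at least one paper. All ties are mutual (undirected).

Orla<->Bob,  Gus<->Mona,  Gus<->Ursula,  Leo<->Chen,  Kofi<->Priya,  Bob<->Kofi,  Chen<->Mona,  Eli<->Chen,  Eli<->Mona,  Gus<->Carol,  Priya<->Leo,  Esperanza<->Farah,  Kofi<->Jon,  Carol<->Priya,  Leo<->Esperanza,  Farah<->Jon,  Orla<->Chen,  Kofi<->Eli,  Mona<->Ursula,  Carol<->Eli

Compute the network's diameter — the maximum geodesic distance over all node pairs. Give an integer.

Eccentricity of each node (its greatest distance to any other): Bob:4, Carol:4, Chen:3, Eli:3, Esperanza:4, Farah:5, Gus:5, Jon:4, Kofi:3, Leo:3, Mona:4, Orla:4, Priya:3, Ursula:5.
The maximum eccentricity is 5, realized for instance by the pair Gus–Farah via Gus – Mona – Eli – Kofi – Jon – Farah. So the diameter is 5.

5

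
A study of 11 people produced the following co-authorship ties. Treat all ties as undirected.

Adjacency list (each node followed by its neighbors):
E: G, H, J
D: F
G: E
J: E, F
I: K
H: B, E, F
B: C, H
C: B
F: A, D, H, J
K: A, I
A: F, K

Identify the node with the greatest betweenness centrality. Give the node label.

Unnormalized betweenness of each node: A:16, B:9, C:0, D:0, E:21/2, F:57/2, G:0, H:21, I:0, J:5, K:9.
F has the largest value, 57/2, making it the main broker — the node through which the most shortest paths run.

F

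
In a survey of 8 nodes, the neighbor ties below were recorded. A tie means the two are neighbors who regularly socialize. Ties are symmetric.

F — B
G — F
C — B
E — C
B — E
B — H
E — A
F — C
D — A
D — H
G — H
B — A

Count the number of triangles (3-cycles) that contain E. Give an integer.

E's neighbors: A, B, and C.
Neighbor pairs that are themselves tied: E–A–B; E–B–C. Each forms one triangle with E, for 2 in total.

2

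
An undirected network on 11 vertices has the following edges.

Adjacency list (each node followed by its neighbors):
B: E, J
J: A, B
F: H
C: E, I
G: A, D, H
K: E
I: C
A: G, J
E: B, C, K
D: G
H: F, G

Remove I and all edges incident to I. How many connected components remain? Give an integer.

1

I's neighbors (C) remain reachable from one another through other ties, so the rest of the network stays in one piece.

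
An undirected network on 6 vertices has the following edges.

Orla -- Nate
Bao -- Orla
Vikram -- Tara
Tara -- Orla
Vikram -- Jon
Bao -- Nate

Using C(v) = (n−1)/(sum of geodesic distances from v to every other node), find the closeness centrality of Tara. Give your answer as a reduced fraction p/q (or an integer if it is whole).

Distances from Tara: Bao:2, Jon:2, Nate:2, Orla:1, Vikram:1. Sum = 8.
n = 6, so closeness = 5/8.

5/8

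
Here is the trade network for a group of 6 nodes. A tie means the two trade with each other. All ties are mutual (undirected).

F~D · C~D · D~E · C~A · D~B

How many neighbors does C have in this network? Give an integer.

2

C is directly tied to A and D. That is 2 neighbors, so the degree of C is 2.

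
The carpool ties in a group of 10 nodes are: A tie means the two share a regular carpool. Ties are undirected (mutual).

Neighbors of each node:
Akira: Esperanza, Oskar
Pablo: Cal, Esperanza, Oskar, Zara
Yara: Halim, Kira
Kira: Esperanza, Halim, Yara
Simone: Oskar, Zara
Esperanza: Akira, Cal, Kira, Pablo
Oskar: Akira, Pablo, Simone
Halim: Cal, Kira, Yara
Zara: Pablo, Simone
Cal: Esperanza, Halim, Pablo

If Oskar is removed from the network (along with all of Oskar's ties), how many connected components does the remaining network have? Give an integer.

1

Oskar's neighbors (Akira, Pablo, and Simone) remain reachable from one another through other ties, so the rest of the network stays in one piece.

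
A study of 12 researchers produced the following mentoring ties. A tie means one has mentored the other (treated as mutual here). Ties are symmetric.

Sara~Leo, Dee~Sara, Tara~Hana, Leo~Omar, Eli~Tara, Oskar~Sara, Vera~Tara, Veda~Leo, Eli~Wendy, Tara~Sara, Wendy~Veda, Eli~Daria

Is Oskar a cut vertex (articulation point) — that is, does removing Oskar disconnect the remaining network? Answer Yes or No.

No

Even without Oskar, every remaining node can still reach every other (the residual graph is connected), so Oskar is not a cut vertex.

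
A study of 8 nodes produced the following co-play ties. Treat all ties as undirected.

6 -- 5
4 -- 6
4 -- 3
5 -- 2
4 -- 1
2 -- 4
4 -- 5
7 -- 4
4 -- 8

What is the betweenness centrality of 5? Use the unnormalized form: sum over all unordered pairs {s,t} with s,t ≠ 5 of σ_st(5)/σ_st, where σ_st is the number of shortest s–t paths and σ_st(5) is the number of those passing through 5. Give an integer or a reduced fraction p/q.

1/2

Pairs whose geodesics pass through 5 — 6–2: 1/2.
All other pairs contribute 0.
Summing the contributions gives betweenness(5) = 1/2.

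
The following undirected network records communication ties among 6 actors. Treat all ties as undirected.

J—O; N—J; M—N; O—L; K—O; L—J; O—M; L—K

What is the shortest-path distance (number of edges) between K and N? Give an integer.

One shortest route is K – L – J – N, which uses 3 edges, and at distance 2 from K we only reach {J, M}, which does not include N. So d(K,N) = 3.

3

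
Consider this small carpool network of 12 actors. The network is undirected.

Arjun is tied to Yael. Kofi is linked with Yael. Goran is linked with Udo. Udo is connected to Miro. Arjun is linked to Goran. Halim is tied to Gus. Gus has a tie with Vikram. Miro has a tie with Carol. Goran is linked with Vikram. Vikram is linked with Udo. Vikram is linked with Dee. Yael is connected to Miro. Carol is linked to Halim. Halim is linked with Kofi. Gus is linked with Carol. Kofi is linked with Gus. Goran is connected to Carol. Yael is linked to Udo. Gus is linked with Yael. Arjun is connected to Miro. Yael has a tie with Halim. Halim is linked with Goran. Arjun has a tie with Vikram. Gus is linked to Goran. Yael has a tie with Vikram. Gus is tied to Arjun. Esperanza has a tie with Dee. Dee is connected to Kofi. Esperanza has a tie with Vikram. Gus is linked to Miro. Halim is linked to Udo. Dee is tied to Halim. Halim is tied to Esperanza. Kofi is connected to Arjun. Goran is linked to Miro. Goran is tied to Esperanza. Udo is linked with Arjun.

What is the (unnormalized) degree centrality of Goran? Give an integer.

Goran is directly tied to Arjun, Carol, Esperanza, Gus, Halim, Miro, Udo, and Vikram. That is 8 neighbors, so the degree of Goran is 8.

8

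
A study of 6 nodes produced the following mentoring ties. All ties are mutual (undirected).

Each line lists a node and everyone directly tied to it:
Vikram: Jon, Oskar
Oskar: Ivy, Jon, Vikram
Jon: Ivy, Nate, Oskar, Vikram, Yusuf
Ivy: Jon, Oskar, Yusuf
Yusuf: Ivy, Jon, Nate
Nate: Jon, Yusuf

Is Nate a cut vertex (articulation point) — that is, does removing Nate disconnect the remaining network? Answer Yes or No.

Even without Nate, every remaining node can still reach every other (the residual graph is connected), so Nate is not a cut vertex.

No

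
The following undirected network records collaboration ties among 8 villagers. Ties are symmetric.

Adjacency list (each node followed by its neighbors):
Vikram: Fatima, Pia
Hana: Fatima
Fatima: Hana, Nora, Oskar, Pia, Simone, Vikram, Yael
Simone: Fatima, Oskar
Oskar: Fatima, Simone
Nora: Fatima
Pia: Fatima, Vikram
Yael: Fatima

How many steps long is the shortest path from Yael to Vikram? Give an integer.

2

One shortest route is Yael – Fatima – Vikram, which uses 2 edges, and Yael and Vikram are not directly tied, so nothing shorter exists. So d(Yael,Vikram) = 2.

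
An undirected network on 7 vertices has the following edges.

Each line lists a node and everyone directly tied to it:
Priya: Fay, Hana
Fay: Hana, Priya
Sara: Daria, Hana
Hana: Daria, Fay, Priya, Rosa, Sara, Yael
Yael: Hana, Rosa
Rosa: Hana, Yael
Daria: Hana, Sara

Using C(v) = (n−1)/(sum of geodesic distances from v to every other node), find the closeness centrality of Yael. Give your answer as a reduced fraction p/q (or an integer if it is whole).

Distances from Yael: Daria:2, Fay:2, Hana:1, Priya:2, Rosa:1, Sara:2. Sum = 10.
n = 7, so closeness = 6/10 = 3/5.

3/5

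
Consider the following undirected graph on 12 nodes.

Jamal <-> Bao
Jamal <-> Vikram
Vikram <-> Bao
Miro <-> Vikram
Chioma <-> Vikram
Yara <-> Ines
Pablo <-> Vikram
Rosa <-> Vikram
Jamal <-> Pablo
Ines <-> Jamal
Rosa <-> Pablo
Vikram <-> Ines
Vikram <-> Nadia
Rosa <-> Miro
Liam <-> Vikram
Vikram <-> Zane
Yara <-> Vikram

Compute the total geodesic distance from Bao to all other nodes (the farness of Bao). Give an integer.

Distances from Bao: Chioma:2, Ines:2, Jamal:1, Liam:2, Miro:2, Nadia:2, Pablo:2, Rosa:2, Vikram:1, Yara:2, Zane:2.
Sum = 2 + 2 + 1 + 2 + 2 + 2 + 2 + 2 + 1 + 2 + 2 = 20.

20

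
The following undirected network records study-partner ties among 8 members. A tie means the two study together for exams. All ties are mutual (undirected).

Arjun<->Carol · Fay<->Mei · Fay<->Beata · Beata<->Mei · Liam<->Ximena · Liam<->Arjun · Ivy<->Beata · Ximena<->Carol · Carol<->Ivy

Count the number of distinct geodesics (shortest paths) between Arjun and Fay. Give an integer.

The shortest distance is 4, and the only length-4 path is Arjun–Carol–Ivy–Beata–Fay. So there is exactly 1 shortest path.

1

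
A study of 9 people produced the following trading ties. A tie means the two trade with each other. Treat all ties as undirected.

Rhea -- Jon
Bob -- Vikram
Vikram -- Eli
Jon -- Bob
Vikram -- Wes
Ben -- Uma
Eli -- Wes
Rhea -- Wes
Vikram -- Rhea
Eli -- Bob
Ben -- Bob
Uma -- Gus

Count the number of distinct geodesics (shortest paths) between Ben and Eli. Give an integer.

The shortest distance is 2, and the only length-2 path is Ben–Bob–Eli. So there is exactly 1 shortest path.

1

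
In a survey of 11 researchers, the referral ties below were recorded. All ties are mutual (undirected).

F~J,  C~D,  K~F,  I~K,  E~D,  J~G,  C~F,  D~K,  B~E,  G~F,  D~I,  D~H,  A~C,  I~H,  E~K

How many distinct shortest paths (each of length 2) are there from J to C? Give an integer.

The shortest distance is 2, and the only length-2 path is J–F–C. So there is exactly 1 shortest path.

1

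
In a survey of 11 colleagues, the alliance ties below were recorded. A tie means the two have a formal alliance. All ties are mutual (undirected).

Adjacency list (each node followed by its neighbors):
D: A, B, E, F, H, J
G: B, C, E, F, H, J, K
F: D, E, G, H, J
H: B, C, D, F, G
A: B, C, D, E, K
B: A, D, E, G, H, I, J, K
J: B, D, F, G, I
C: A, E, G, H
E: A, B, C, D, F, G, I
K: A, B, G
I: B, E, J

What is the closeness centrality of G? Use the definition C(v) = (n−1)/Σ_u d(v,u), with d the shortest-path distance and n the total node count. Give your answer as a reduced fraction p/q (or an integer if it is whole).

Distances from G: A:2, B:1, C:1, D:2, E:1, F:1, H:1, I:2, J:1, K:1. Sum = 13.
n = 11, so closeness = 10/13.

10/13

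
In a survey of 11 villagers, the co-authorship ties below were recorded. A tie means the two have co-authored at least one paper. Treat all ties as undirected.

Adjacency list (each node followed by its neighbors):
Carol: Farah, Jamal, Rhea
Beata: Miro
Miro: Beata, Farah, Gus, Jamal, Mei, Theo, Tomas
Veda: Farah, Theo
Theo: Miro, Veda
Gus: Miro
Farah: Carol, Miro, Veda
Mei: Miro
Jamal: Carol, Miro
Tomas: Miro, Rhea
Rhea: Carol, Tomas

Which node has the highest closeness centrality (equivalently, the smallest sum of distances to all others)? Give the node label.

Miro

Farness (sum of distances to all others) for each node — Beata:22, Carol:21, Farah:17, Gus:22, Jamal:19, Mei:22, Miro:13, Rhea:23, Theo:20, Tomas:19, Veda:24.
The smallest farness is 13, for Miro, so Miro has the highest closeness.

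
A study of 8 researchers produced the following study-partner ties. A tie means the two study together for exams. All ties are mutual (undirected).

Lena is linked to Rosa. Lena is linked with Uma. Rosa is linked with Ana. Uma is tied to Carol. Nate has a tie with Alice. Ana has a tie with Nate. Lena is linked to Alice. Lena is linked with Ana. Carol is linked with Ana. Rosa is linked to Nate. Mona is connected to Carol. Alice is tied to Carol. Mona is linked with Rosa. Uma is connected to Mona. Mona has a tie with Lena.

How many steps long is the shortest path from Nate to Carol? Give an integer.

2

One shortest route is Nate – Alice – Carol, which uses 2 edges, and Nate and Carol are not directly tied, so nothing shorter exists. So d(Nate,Carol) = 2.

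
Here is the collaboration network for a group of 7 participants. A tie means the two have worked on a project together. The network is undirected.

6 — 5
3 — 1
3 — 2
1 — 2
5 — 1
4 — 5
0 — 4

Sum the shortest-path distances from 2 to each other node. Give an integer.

Distances from 2: 0:4, 1:1, 3:1, 4:3, 5:2, 6:3.
Sum = 4 + 1 + 1 + 3 + 2 + 3 = 14.

14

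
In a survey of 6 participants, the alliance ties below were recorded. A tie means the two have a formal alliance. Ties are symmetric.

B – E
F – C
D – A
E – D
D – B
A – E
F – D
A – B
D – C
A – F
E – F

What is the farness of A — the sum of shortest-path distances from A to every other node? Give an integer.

Distances from A: B:1, C:2, D:1, E:1, F:1.
Sum = 1 + 2 + 1 + 1 + 1 = 6.

6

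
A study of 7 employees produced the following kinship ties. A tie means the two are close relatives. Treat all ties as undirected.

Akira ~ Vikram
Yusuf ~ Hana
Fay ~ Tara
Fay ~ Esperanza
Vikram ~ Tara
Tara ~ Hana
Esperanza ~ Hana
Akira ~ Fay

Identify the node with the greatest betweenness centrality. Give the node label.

Hana

Unnormalized betweenness of each node: Akira:5/6, Esperanza:5/3, Fay:4, Hana:35/6, Tara:11/2, Vikram:7/6, Yusuf:0.
Hana has the largest value, 35/6, making it the main broker — the node through which the most shortest paths run.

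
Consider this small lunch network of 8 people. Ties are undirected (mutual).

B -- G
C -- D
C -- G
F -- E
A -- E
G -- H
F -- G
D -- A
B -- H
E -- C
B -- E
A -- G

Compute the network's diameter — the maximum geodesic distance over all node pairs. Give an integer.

Eccentricity of each node (its greatest distance to any other): A:2, B:3, C:2, D:3, E:2, F:3, G:2, H:3.
The maximum eccentricity is 3, realized for instance by the pair F–D via F – E – C – D. So the diameter is 3.

3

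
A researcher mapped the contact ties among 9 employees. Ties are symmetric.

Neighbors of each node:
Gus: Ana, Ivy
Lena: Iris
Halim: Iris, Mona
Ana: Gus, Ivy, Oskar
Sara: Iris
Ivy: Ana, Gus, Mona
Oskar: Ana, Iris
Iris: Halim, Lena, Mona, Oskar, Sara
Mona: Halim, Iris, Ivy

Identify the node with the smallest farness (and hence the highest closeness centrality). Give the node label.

Iris

Farness (sum of distances to all others) for each node — Ana:16, Gus:20, Halim:16, Iris:12, Ivy:15, Lena:19, Mona:13, Oskar:14, Sara:19.
The smallest farness is 12, for Iris, so Iris has the highest closeness.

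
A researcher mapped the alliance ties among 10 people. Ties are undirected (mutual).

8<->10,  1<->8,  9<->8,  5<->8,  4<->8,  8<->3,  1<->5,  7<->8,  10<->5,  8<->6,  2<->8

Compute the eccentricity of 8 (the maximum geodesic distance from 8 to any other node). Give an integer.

Distances from 8: 1:1, 2:1, 3:1, 4:1, 5:1, 6:1, 7:1, 9:1, 10:1.
The largest is 1 (to 1, 6, 2, 5, 4, 7, 3, 9, and 10), so the eccentricity of 8 is 1.

1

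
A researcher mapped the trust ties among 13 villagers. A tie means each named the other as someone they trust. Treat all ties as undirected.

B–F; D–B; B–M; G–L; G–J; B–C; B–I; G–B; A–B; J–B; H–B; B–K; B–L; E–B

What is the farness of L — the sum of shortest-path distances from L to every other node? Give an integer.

Distances from L: A:2, B:1, C:2, D:2, E:2, F:2, G:1, H:2, I:2, J:2, K:2, M:2.
Sum = 2 + 1 + 2 + 2 + 2 + 2 + 1 + 2 + 2 + 2 + 2 + 2 = 22.

22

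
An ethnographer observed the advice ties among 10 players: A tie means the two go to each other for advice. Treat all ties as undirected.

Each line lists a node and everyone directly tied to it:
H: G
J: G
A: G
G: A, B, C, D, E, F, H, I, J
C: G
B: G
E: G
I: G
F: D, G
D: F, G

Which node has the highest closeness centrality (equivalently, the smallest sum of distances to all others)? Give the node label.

G

Farness (sum of distances to all others) for each node — A:17, B:17, C:17, D:16, E:17, F:16, G:9, H:17, I:17, J:17.
The smallest farness is 9, for G, so G has the highest closeness.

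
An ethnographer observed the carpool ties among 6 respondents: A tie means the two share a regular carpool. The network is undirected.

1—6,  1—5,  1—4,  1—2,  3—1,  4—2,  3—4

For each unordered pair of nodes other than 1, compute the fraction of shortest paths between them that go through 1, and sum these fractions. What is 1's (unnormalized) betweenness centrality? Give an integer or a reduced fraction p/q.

Pairs whose geodesics pass through 1 — 4–5: 1; 4–6: 1; 5–3: 1; 5–2: 1; 5–6: 1; 3–2: 1/2; 3–6: 1; 2–6: 1.
All other pairs contribute 0.
Summing the contributions gives betweenness(1) = 15/2.

15/2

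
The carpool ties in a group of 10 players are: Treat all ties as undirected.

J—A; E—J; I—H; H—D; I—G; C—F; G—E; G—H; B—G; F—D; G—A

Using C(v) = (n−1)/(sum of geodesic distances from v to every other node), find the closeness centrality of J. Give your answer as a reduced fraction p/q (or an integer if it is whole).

Distances from J: A:1, B:3, C:6, D:4, E:1, F:5, G:2, H:3, I:3. Sum = 28.
n = 10, so closeness = 9/28.

9/28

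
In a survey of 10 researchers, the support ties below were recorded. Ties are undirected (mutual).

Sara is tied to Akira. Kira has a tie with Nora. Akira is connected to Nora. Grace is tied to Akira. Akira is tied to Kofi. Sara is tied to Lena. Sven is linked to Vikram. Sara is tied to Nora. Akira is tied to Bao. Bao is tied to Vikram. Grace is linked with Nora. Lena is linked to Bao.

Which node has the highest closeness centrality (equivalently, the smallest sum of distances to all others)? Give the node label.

Farness (sum of distances to all others) for each node — Akira:14, Bao:16, Grace:20, Kira:25, Kofi:22, Lena:20, Nora:17, Sara:18, Sven:30, Vikram:22.
The smallest farness is 14, for Akira, so Akira has the highest closeness.

Akira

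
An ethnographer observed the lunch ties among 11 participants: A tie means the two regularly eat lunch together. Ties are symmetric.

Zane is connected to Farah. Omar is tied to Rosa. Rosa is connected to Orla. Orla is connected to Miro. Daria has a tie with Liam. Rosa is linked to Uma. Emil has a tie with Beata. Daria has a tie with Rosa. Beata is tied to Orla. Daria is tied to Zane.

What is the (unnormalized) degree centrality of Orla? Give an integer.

Orla is directly tied to Beata, Miro, and Rosa. That is 3 neighbors, so the degree of Orla is 3.

3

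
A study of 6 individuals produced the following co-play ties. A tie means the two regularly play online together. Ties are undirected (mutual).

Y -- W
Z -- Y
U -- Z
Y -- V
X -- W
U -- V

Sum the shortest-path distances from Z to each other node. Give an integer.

9

Distances from Z: U:1, V:2, W:2, X:3, Y:1.
Sum = 1 + 2 + 2 + 3 + 1 = 9.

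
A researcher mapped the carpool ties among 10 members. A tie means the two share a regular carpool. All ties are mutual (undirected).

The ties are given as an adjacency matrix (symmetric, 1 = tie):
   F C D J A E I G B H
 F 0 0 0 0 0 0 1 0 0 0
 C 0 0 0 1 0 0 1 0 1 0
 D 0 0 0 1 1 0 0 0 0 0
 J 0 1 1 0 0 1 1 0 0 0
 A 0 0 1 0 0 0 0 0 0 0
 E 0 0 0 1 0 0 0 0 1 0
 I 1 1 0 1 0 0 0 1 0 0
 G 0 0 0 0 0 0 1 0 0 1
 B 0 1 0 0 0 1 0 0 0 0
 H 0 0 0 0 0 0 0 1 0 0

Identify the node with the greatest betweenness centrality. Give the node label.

Unnormalized betweenness of each node: A:0, B:1/2, C:11/2, D:8, E:3/2, F:0, G:8, H:0, I:20, J:37/2.
I has the largest value, 20, making it the main broker — the node through which the most shortest paths run.

I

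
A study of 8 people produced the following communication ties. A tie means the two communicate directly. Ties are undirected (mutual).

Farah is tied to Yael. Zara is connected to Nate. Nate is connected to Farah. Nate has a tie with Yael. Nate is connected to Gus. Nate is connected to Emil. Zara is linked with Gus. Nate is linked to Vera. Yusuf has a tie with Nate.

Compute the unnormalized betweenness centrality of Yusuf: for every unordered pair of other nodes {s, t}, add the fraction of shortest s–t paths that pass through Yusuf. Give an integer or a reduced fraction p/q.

No shortest path between any pair of other nodes passes through Yusuf.
Summing the contributions gives betweenness(Yusuf) = 0.

0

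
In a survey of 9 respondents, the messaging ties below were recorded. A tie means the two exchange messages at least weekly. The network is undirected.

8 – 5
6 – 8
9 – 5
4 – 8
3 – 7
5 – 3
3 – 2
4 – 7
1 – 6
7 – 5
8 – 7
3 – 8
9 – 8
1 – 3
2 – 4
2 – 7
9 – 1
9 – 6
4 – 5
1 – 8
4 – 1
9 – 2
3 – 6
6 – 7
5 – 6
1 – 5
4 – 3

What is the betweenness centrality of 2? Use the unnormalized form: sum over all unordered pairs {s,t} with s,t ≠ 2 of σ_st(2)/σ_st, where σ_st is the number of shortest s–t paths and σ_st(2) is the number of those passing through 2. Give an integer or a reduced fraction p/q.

Pairs whose geodesics pass through 2 — 4–9: 1/4; 9–7: 1/4; 9–3: 1/5.
All other pairs contribute 0.
Summing the contributions gives betweenness(2) = 7/10.

7/10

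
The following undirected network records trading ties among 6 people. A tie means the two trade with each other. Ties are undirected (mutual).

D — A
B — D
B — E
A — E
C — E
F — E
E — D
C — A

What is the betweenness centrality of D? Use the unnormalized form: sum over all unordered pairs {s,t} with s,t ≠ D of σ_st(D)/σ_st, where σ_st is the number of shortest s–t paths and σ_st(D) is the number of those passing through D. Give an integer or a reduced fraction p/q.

Pairs whose geodesics pass through D — A–B: 1/2.
All other pairs contribute 0.
Summing the contributions gives betweenness(D) = 1/2.

1/2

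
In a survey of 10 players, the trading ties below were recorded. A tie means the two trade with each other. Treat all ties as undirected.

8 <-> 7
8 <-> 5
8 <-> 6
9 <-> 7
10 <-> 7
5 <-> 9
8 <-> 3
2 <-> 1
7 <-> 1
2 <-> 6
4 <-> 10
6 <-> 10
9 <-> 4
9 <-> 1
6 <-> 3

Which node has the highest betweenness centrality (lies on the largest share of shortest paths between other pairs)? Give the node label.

6

Unnormalized betweenness of each node: 1:16/5, 2:17/10, 3:0, 4:19/20, 5:29/20, 6:15/2, 7:59/10, 8:69/10, 9:6, 10:22/5.
6 has the largest value, 15/2, making it the main broker — the node through which the most shortest paths run.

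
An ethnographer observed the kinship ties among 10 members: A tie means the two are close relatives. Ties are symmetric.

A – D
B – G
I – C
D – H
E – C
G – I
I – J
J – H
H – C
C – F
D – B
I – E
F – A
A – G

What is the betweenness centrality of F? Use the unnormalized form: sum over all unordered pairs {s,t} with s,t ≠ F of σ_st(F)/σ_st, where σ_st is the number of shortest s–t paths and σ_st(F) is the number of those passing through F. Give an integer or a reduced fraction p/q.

3/2

Pairs whose geodesics pass through F — A–C: 1; A–E: 1/2.
All other pairs contribute 0.
Summing the contributions gives betweenness(F) = 3/2.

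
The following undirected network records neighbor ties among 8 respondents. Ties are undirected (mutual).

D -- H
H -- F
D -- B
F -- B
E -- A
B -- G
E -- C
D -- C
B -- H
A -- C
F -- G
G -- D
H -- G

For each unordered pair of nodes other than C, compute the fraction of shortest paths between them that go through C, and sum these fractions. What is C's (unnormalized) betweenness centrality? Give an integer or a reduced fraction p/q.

10

Pairs whose geodesics pass through C — D–A: 1; D–E: 1; G–A: 1; G–E: 1; H–A: 1; H–E: 1; B–A: 1; B–E: 1; F–A: 3/3; F–E: 3/3.
All other pairs contribute 0.
Summing the contributions gives betweenness(C) = 10.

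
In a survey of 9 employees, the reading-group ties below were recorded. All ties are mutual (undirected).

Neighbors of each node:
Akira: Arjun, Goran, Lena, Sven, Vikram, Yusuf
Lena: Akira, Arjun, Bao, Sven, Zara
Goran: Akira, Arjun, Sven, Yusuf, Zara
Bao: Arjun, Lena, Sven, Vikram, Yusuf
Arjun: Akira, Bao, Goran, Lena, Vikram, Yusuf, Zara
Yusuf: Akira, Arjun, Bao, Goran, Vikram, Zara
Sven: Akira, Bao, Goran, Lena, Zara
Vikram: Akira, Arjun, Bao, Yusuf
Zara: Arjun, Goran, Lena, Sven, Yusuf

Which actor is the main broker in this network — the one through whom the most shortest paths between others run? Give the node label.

Unnormalized betweenness of each node: Akira:127/60, Arjun:53/20, Bao:23/15, Goran:13/20, Lena:17/20, Sven:37/30, Vikram:1/5, Yusuf:109/60, Zara:19/20.
Arjun has the largest value, 53/20, making it the main broker — the node through which the most shortest paths run.

Arjun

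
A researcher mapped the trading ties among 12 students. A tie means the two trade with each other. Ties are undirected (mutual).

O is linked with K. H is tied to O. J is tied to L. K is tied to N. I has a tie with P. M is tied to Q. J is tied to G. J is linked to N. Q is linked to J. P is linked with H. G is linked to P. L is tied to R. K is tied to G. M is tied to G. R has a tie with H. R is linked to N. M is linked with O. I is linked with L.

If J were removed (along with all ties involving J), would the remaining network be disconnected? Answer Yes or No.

No

Even without J, every remaining node can still reach every other (the residual graph is connected), so J is not a cut vertex.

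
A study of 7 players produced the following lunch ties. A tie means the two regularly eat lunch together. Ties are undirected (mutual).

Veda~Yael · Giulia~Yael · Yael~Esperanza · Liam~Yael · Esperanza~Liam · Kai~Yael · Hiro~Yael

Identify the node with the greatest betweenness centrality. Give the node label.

Yael

Unnormalized betweenness of each node: Esperanza:0, Giulia:0, Hiro:0, Kai:0, Liam:0, Veda:0, Yael:14.
Yael has the largest value, 14, making it the main broker — the node through which the most shortest paths run.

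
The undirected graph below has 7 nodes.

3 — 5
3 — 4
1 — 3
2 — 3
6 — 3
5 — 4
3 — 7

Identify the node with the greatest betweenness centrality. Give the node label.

3

Unnormalized betweenness of each node: 1:0, 2:0, 3:14, 4:0, 5:0, 6:0, 7:0.
3 has the largest value, 14, making it the main broker — the node through which the most shortest paths run.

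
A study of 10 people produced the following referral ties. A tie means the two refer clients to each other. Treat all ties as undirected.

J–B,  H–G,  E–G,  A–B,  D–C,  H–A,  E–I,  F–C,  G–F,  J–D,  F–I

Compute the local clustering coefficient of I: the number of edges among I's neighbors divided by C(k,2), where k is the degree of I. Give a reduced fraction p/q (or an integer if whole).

I's neighbors: E and F (k = 2).
Possible neighbor pairs: C(2,2) = 1. Edges among them: none → e = 0.
Clustering(I) = 0/1.

0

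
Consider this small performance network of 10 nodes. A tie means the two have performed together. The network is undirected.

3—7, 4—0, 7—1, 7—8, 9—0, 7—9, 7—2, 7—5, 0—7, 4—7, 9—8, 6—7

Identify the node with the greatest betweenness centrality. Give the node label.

7

Unnormalized betweenness of each node: 0:1/2, 1:0, 2:0, 3:0, 4:0, 5:0, 6:0, 7:32, 8:0, 9:1/2.
7 has the largest value, 32, making it the main broker — the node through which the most shortest paths run.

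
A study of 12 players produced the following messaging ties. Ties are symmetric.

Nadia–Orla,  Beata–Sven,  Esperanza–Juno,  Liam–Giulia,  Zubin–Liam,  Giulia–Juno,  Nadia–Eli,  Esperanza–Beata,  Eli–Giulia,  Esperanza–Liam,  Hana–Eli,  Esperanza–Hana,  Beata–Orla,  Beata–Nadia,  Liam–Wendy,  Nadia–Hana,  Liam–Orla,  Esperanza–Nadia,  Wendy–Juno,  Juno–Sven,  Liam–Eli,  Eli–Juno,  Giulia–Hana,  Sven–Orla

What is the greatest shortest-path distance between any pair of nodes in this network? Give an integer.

Eccentricity of each node (its greatest distance to any other): Beata:3, Eli:2, Esperanza:2, Giulia:3, Hana:3, Juno:3, Liam:2, Nadia:3, Orla:2, Sven:3, Wendy:3, Zubin:3.
The maximum eccentricity is 3, realized for instance by the pair Nadia–Zubin via Nadia – Esperanza – Liam – Zubin. So the diameter is 3.

3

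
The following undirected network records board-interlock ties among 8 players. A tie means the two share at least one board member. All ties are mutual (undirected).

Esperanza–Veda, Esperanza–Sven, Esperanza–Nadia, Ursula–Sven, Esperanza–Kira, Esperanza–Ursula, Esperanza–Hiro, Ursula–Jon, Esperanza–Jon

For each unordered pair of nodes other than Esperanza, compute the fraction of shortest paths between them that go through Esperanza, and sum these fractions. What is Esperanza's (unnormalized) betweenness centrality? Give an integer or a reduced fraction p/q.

Pairs whose geodesics pass through Esperanza — Sven–Veda: 1; Sven–Jon: 1/2; Sven–Nadia: 1; Sven–Kira: 1; Sven–Hiro: 1; Veda–Jon: 1; Veda–Nadia: 1; Veda–Kira: 1; Veda–Hiro: 1; Veda–Ursula: 1; Jon–Nadia: 1; Jon–Kira: 1; Jon–Hiro: 1; Nadia–Kira: 1 … (+5 more pairs).
All other pairs contribute 0.
Summing the contributions gives betweenness(Esperanza) = 37/2.

37/2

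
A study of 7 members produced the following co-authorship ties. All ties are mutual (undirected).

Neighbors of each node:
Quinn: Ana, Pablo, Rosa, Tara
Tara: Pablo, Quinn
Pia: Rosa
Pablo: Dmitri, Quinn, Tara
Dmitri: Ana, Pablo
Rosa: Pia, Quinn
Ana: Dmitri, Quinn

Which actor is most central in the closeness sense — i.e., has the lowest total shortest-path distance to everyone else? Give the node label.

Quinn

Farness (sum of distances to all others) for each node — Ana:11, Dmitri:13, Pablo:10, Pia:16, Quinn:8, Rosa:11, Tara:11.
The smallest farness is 8, for Quinn, so Quinn has the highest closeness.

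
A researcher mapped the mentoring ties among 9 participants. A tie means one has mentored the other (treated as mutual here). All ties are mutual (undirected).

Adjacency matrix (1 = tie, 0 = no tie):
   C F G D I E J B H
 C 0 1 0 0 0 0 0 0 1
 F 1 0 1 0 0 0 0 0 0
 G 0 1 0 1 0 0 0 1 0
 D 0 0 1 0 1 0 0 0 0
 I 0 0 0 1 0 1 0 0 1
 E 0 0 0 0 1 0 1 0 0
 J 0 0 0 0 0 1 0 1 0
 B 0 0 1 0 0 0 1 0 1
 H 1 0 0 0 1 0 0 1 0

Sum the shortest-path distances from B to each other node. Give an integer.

13

Distances from B: C:2, D:2, E:2, F:2, G:1, H:1, I:2, J:1.
Sum = 2 + 2 + 2 + 2 + 1 + 1 + 2 + 1 = 13.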